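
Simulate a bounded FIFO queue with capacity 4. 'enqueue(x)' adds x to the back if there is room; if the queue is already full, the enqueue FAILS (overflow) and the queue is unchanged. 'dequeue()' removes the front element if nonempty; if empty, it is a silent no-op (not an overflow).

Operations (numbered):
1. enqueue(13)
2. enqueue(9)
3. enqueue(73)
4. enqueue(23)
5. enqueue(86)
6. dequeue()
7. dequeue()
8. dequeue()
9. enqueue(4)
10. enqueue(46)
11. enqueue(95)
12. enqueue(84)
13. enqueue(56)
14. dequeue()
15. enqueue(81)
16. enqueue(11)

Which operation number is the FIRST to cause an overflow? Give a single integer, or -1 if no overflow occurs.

Answer: 5

Derivation:
1. enqueue(13): size=1
2. enqueue(9): size=2
3. enqueue(73): size=3
4. enqueue(23): size=4
5. enqueue(86): size=4=cap → OVERFLOW (fail)
6. dequeue(): size=3
7. dequeue(): size=2
8. dequeue(): size=1
9. enqueue(4): size=2
10. enqueue(46): size=3
11. enqueue(95): size=4
12. enqueue(84): size=4=cap → OVERFLOW (fail)
13. enqueue(56): size=4=cap → OVERFLOW (fail)
14. dequeue(): size=3
15. enqueue(81): size=4
16. enqueue(11): size=4=cap → OVERFLOW (fail)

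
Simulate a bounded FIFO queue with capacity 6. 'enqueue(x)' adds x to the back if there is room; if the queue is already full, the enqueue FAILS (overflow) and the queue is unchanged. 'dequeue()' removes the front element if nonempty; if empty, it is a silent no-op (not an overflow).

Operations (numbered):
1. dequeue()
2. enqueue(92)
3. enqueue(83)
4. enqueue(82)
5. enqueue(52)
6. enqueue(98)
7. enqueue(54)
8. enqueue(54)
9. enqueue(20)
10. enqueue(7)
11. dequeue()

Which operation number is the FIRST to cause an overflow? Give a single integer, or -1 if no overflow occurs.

Answer: 8

Derivation:
1. dequeue(): empty, no-op, size=0
2. enqueue(92): size=1
3. enqueue(83): size=2
4. enqueue(82): size=3
5. enqueue(52): size=4
6. enqueue(98): size=5
7. enqueue(54): size=6
8. enqueue(54): size=6=cap → OVERFLOW (fail)
9. enqueue(20): size=6=cap → OVERFLOW (fail)
10. enqueue(7): size=6=cap → OVERFLOW (fail)
11. dequeue(): size=5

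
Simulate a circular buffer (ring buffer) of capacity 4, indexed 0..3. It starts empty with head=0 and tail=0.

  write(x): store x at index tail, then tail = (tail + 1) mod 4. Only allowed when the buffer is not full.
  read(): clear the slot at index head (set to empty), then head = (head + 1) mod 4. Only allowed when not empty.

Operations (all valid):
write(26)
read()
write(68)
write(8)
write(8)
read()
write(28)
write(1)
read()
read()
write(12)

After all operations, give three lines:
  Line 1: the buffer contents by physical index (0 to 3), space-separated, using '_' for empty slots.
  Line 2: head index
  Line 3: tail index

write(26): buf=[26 _ _ _], head=0, tail=1, size=1
read(): buf=[_ _ _ _], head=1, tail=1, size=0
write(68): buf=[_ 68 _ _], head=1, tail=2, size=1
write(8): buf=[_ 68 8 _], head=1, tail=3, size=2
write(8): buf=[_ 68 8 8], head=1, tail=0, size=3
read(): buf=[_ _ 8 8], head=2, tail=0, size=2
write(28): buf=[28 _ 8 8], head=2, tail=1, size=3
write(1): buf=[28 1 8 8], head=2, tail=2, size=4
read(): buf=[28 1 _ 8], head=3, tail=2, size=3
read(): buf=[28 1 _ _], head=0, tail=2, size=2
write(12): buf=[28 1 12 _], head=0, tail=3, size=3

Answer: 28 1 12 _
0
3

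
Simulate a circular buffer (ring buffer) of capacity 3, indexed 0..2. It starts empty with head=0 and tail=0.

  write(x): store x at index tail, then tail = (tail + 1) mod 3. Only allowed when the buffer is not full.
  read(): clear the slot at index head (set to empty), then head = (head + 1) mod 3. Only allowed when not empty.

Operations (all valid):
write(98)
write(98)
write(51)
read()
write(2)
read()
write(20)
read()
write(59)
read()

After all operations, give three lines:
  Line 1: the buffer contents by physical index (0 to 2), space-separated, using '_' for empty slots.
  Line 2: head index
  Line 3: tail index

Answer: _ 20 59
1
0

Derivation:
write(98): buf=[98 _ _], head=0, tail=1, size=1
write(98): buf=[98 98 _], head=0, tail=2, size=2
write(51): buf=[98 98 51], head=0, tail=0, size=3
read(): buf=[_ 98 51], head=1, tail=0, size=2
write(2): buf=[2 98 51], head=1, tail=1, size=3
read(): buf=[2 _ 51], head=2, tail=1, size=2
write(20): buf=[2 20 51], head=2, tail=2, size=3
read(): buf=[2 20 _], head=0, tail=2, size=2
write(59): buf=[2 20 59], head=0, tail=0, size=3
read(): buf=[_ 20 59], head=1, tail=0, size=2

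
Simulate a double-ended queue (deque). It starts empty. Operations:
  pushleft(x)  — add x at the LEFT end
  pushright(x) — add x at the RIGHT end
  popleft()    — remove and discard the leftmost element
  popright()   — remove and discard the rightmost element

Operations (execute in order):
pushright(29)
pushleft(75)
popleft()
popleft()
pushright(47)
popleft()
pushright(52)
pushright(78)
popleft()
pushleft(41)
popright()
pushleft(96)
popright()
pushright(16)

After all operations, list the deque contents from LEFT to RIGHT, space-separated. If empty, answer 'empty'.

Answer: 96 16

Derivation:
pushright(29): [29]
pushleft(75): [75, 29]
popleft(): [29]
popleft(): []
pushright(47): [47]
popleft(): []
pushright(52): [52]
pushright(78): [52, 78]
popleft(): [78]
pushleft(41): [41, 78]
popright(): [41]
pushleft(96): [96, 41]
popright(): [96]
pushright(16): [96, 16]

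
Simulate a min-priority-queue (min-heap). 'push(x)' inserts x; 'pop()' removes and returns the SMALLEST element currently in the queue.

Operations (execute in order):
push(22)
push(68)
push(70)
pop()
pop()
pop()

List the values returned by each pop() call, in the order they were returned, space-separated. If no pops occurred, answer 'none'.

push(22): heap contents = [22]
push(68): heap contents = [22, 68]
push(70): heap contents = [22, 68, 70]
pop() → 22: heap contents = [68, 70]
pop() → 68: heap contents = [70]
pop() → 70: heap contents = []

Answer: 22 68 70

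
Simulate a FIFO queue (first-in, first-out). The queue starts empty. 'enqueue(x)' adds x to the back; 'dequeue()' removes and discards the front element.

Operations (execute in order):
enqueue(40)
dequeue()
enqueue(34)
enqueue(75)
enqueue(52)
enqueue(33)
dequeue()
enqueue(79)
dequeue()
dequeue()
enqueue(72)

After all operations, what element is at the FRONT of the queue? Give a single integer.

Answer: 33

Derivation:
enqueue(40): queue = [40]
dequeue(): queue = []
enqueue(34): queue = [34]
enqueue(75): queue = [34, 75]
enqueue(52): queue = [34, 75, 52]
enqueue(33): queue = [34, 75, 52, 33]
dequeue(): queue = [75, 52, 33]
enqueue(79): queue = [75, 52, 33, 79]
dequeue(): queue = [52, 33, 79]
dequeue(): queue = [33, 79]
enqueue(72): queue = [33, 79, 72]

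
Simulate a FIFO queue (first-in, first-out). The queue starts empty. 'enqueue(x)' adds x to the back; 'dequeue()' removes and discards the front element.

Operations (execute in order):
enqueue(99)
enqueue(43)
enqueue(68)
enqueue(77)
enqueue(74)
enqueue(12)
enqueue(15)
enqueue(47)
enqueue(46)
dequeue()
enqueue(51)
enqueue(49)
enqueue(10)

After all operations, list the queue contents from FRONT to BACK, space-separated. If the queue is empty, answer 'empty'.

Answer: 43 68 77 74 12 15 47 46 51 49 10

Derivation:
enqueue(99): [99]
enqueue(43): [99, 43]
enqueue(68): [99, 43, 68]
enqueue(77): [99, 43, 68, 77]
enqueue(74): [99, 43, 68, 77, 74]
enqueue(12): [99, 43, 68, 77, 74, 12]
enqueue(15): [99, 43, 68, 77, 74, 12, 15]
enqueue(47): [99, 43, 68, 77, 74, 12, 15, 47]
enqueue(46): [99, 43, 68, 77, 74, 12, 15, 47, 46]
dequeue(): [43, 68, 77, 74, 12, 15, 47, 46]
enqueue(51): [43, 68, 77, 74, 12, 15, 47, 46, 51]
enqueue(49): [43, 68, 77, 74, 12, 15, 47, 46, 51, 49]
enqueue(10): [43, 68, 77, 74, 12, 15, 47, 46, 51, 49, 10]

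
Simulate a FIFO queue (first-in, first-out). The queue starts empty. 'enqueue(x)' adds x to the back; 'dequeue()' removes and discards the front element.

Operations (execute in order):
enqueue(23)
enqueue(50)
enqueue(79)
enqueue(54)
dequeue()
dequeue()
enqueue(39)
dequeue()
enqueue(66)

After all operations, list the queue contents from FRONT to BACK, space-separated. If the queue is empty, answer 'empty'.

Answer: 54 39 66

Derivation:
enqueue(23): [23]
enqueue(50): [23, 50]
enqueue(79): [23, 50, 79]
enqueue(54): [23, 50, 79, 54]
dequeue(): [50, 79, 54]
dequeue(): [79, 54]
enqueue(39): [79, 54, 39]
dequeue(): [54, 39]
enqueue(66): [54, 39, 66]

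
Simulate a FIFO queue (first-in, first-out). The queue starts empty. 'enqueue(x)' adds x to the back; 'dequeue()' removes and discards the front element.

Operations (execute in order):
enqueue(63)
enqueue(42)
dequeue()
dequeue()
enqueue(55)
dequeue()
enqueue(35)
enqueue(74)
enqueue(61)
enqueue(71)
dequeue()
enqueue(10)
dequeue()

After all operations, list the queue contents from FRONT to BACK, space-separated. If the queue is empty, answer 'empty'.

Answer: 61 71 10

Derivation:
enqueue(63): [63]
enqueue(42): [63, 42]
dequeue(): [42]
dequeue(): []
enqueue(55): [55]
dequeue(): []
enqueue(35): [35]
enqueue(74): [35, 74]
enqueue(61): [35, 74, 61]
enqueue(71): [35, 74, 61, 71]
dequeue(): [74, 61, 71]
enqueue(10): [74, 61, 71, 10]
dequeue(): [61, 71, 10]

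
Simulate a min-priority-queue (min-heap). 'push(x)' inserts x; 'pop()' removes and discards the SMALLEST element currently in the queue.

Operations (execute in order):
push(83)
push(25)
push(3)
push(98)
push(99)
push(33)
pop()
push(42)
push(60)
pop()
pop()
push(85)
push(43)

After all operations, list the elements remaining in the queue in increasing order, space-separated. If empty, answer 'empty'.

Answer: 42 43 60 83 85 98 99

Derivation:
push(83): heap contents = [83]
push(25): heap contents = [25, 83]
push(3): heap contents = [3, 25, 83]
push(98): heap contents = [3, 25, 83, 98]
push(99): heap contents = [3, 25, 83, 98, 99]
push(33): heap contents = [3, 25, 33, 83, 98, 99]
pop() → 3: heap contents = [25, 33, 83, 98, 99]
push(42): heap contents = [25, 33, 42, 83, 98, 99]
push(60): heap contents = [25, 33, 42, 60, 83, 98, 99]
pop() → 25: heap contents = [33, 42, 60, 83, 98, 99]
pop() → 33: heap contents = [42, 60, 83, 98, 99]
push(85): heap contents = [42, 60, 83, 85, 98, 99]
push(43): heap contents = [42, 43, 60, 83, 85, 98, 99]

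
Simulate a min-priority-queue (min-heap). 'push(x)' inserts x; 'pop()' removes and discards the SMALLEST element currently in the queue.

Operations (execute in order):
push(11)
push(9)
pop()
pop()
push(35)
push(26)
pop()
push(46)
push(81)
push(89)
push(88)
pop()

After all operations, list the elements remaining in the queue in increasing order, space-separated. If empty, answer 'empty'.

push(11): heap contents = [11]
push(9): heap contents = [9, 11]
pop() → 9: heap contents = [11]
pop() → 11: heap contents = []
push(35): heap contents = [35]
push(26): heap contents = [26, 35]
pop() → 26: heap contents = [35]
push(46): heap contents = [35, 46]
push(81): heap contents = [35, 46, 81]
push(89): heap contents = [35, 46, 81, 89]
push(88): heap contents = [35, 46, 81, 88, 89]
pop() → 35: heap contents = [46, 81, 88, 89]

Answer: 46 81 88 89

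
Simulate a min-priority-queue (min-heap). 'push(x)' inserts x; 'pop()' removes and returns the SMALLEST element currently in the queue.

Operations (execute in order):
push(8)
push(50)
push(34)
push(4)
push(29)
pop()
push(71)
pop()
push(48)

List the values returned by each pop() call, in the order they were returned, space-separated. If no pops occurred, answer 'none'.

Answer: 4 8

Derivation:
push(8): heap contents = [8]
push(50): heap contents = [8, 50]
push(34): heap contents = [8, 34, 50]
push(4): heap contents = [4, 8, 34, 50]
push(29): heap contents = [4, 8, 29, 34, 50]
pop() → 4: heap contents = [8, 29, 34, 50]
push(71): heap contents = [8, 29, 34, 50, 71]
pop() → 8: heap contents = [29, 34, 50, 71]
push(48): heap contents = [29, 34, 48, 50, 71]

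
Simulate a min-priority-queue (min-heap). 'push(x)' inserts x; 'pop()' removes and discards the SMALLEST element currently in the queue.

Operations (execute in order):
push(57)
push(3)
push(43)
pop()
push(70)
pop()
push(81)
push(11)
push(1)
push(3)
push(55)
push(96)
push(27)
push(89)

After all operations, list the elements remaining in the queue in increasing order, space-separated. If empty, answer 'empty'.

Answer: 1 3 11 27 55 57 70 81 89 96

Derivation:
push(57): heap contents = [57]
push(3): heap contents = [3, 57]
push(43): heap contents = [3, 43, 57]
pop() → 3: heap contents = [43, 57]
push(70): heap contents = [43, 57, 70]
pop() → 43: heap contents = [57, 70]
push(81): heap contents = [57, 70, 81]
push(11): heap contents = [11, 57, 70, 81]
push(1): heap contents = [1, 11, 57, 70, 81]
push(3): heap contents = [1, 3, 11, 57, 70, 81]
push(55): heap contents = [1, 3, 11, 55, 57, 70, 81]
push(96): heap contents = [1, 3, 11, 55, 57, 70, 81, 96]
push(27): heap contents = [1, 3, 11, 27, 55, 57, 70, 81, 96]
push(89): heap contents = [1, 3, 11, 27, 55, 57, 70, 81, 89, 96]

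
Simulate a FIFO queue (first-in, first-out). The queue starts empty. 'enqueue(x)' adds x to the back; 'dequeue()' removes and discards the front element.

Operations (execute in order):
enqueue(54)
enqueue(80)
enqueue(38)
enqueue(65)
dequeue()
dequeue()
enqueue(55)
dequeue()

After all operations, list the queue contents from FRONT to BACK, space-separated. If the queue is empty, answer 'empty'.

Answer: 65 55

Derivation:
enqueue(54): [54]
enqueue(80): [54, 80]
enqueue(38): [54, 80, 38]
enqueue(65): [54, 80, 38, 65]
dequeue(): [80, 38, 65]
dequeue(): [38, 65]
enqueue(55): [38, 65, 55]
dequeue(): [65, 55]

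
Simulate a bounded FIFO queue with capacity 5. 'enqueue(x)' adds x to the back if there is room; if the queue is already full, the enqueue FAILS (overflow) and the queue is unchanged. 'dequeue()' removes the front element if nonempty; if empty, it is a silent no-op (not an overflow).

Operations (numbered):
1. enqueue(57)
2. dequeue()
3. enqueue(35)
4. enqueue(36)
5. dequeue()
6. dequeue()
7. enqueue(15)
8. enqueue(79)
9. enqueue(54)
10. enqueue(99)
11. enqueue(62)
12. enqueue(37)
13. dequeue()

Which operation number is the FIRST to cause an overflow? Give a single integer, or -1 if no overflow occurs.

1. enqueue(57): size=1
2. dequeue(): size=0
3. enqueue(35): size=1
4. enqueue(36): size=2
5. dequeue(): size=1
6. dequeue(): size=0
7. enqueue(15): size=1
8. enqueue(79): size=2
9. enqueue(54): size=3
10. enqueue(99): size=4
11. enqueue(62): size=5
12. enqueue(37): size=5=cap → OVERFLOW (fail)
13. dequeue(): size=4

Answer: 12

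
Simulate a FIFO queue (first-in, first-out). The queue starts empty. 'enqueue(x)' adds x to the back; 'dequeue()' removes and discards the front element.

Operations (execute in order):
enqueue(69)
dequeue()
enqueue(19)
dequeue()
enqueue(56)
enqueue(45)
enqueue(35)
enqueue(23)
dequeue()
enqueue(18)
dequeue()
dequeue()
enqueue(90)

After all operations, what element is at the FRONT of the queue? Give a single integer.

Answer: 23

Derivation:
enqueue(69): queue = [69]
dequeue(): queue = []
enqueue(19): queue = [19]
dequeue(): queue = []
enqueue(56): queue = [56]
enqueue(45): queue = [56, 45]
enqueue(35): queue = [56, 45, 35]
enqueue(23): queue = [56, 45, 35, 23]
dequeue(): queue = [45, 35, 23]
enqueue(18): queue = [45, 35, 23, 18]
dequeue(): queue = [35, 23, 18]
dequeue(): queue = [23, 18]
enqueue(90): queue = [23, 18, 90]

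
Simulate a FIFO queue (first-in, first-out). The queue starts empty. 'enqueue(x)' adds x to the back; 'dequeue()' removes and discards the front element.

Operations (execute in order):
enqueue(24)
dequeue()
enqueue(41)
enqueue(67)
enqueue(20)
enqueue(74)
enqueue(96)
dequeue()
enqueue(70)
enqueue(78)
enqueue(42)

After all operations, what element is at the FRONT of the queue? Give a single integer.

enqueue(24): queue = [24]
dequeue(): queue = []
enqueue(41): queue = [41]
enqueue(67): queue = [41, 67]
enqueue(20): queue = [41, 67, 20]
enqueue(74): queue = [41, 67, 20, 74]
enqueue(96): queue = [41, 67, 20, 74, 96]
dequeue(): queue = [67, 20, 74, 96]
enqueue(70): queue = [67, 20, 74, 96, 70]
enqueue(78): queue = [67, 20, 74, 96, 70, 78]
enqueue(42): queue = [67, 20, 74, 96, 70, 78, 42]

Answer: 67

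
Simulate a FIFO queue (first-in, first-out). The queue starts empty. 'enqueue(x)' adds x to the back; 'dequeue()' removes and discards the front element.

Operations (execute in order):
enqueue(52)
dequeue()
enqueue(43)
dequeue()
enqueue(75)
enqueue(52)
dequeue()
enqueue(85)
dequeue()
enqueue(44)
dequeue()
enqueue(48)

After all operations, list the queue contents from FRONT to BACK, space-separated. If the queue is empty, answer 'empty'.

enqueue(52): [52]
dequeue(): []
enqueue(43): [43]
dequeue(): []
enqueue(75): [75]
enqueue(52): [75, 52]
dequeue(): [52]
enqueue(85): [52, 85]
dequeue(): [85]
enqueue(44): [85, 44]
dequeue(): [44]
enqueue(48): [44, 48]

Answer: 44 48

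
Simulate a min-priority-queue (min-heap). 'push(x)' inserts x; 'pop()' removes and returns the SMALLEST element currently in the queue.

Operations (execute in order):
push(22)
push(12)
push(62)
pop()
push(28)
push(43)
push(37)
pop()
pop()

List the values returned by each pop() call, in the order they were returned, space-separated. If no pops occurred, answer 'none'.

Answer: 12 22 28

Derivation:
push(22): heap contents = [22]
push(12): heap contents = [12, 22]
push(62): heap contents = [12, 22, 62]
pop() → 12: heap contents = [22, 62]
push(28): heap contents = [22, 28, 62]
push(43): heap contents = [22, 28, 43, 62]
push(37): heap contents = [22, 28, 37, 43, 62]
pop() → 22: heap contents = [28, 37, 43, 62]
pop() → 28: heap contents = [37, 43, 62]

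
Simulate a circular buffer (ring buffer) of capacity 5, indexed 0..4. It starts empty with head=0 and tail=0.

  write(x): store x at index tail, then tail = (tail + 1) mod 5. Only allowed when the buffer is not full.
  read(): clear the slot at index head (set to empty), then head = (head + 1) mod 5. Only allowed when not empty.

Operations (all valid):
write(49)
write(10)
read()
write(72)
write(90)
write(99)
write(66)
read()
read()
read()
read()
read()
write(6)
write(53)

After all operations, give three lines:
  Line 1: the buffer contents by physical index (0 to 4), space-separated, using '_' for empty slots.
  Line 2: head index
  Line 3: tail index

Answer: _ 6 53 _ _
1
3

Derivation:
write(49): buf=[49 _ _ _ _], head=0, tail=1, size=1
write(10): buf=[49 10 _ _ _], head=0, tail=2, size=2
read(): buf=[_ 10 _ _ _], head=1, tail=2, size=1
write(72): buf=[_ 10 72 _ _], head=1, tail=3, size=2
write(90): buf=[_ 10 72 90 _], head=1, tail=4, size=3
write(99): buf=[_ 10 72 90 99], head=1, tail=0, size=4
write(66): buf=[66 10 72 90 99], head=1, tail=1, size=5
read(): buf=[66 _ 72 90 99], head=2, tail=1, size=4
read(): buf=[66 _ _ 90 99], head=3, tail=1, size=3
read(): buf=[66 _ _ _ 99], head=4, tail=1, size=2
read(): buf=[66 _ _ _ _], head=0, tail=1, size=1
read(): buf=[_ _ _ _ _], head=1, tail=1, size=0
write(6): buf=[_ 6 _ _ _], head=1, tail=2, size=1
write(53): buf=[_ 6 53 _ _], head=1, tail=3, size=2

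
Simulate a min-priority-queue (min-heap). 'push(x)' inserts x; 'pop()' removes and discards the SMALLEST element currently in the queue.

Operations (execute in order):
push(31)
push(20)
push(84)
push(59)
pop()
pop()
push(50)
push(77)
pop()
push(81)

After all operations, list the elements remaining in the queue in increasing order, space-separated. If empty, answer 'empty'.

Answer: 59 77 81 84

Derivation:
push(31): heap contents = [31]
push(20): heap contents = [20, 31]
push(84): heap contents = [20, 31, 84]
push(59): heap contents = [20, 31, 59, 84]
pop() → 20: heap contents = [31, 59, 84]
pop() → 31: heap contents = [59, 84]
push(50): heap contents = [50, 59, 84]
push(77): heap contents = [50, 59, 77, 84]
pop() → 50: heap contents = [59, 77, 84]
push(81): heap contents = [59, 77, 81, 84]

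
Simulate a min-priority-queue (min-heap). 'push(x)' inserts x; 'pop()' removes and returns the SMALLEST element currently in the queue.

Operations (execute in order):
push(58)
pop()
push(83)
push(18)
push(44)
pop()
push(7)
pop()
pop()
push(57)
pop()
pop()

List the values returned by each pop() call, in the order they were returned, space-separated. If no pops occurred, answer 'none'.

push(58): heap contents = [58]
pop() → 58: heap contents = []
push(83): heap contents = [83]
push(18): heap contents = [18, 83]
push(44): heap contents = [18, 44, 83]
pop() → 18: heap contents = [44, 83]
push(7): heap contents = [7, 44, 83]
pop() → 7: heap contents = [44, 83]
pop() → 44: heap contents = [83]
push(57): heap contents = [57, 83]
pop() → 57: heap contents = [83]
pop() → 83: heap contents = []

Answer: 58 18 7 44 57 83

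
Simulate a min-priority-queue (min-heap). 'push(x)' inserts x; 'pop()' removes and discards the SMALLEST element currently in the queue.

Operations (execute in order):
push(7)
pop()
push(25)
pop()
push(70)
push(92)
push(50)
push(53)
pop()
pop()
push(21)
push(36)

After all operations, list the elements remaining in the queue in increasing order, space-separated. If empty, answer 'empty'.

push(7): heap contents = [7]
pop() → 7: heap contents = []
push(25): heap contents = [25]
pop() → 25: heap contents = []
push(70): heap contents = [70]
push(92): heap contents = [70, 92]
push(50): heap contents = [50, 70, 92]
push(53): heap contents = [50, 53, 70, 92]
pop() → 50: heap contents = [53, 70, 92]
pop() → 53: heap contents = [70, 92]
push(21): heap contents = [21, 70, 92]
push(36): heap contents = [21, 36, 70, 92]

Answer: 21 36 70 92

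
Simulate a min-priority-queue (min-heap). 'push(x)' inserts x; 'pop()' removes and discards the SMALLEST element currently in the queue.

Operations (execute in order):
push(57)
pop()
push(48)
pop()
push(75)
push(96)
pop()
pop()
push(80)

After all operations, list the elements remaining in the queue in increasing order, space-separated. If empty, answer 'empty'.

Answer: 80

Derivation:
push(57): heap contents = [57]
pop() → 57: heap contents = []
push(48): heap contents = [48]
pop() → 48: heap contents = []
push(75): heap contents = [75]
push(96): heap contents = [75, 96]
pop() → 75: heap contents = [96]
pop() → 96: heap contents = []
push(80): heap contents = [80]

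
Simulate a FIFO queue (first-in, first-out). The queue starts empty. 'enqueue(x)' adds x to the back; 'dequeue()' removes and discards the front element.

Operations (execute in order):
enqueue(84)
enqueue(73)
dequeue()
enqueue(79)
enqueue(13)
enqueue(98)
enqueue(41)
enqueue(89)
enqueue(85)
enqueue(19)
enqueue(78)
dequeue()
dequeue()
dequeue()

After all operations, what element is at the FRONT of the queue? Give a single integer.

enqueue(84): queue = [84]
enqueue(73): queue = [84, 73]
dequeue(): queue = [73]
enqueue(79): queue = [73, 79]
enqueue(13): queue = [73, 79, 13]
enqueue(98): queue = [73, 79, 13, 98]
enqueue(41): queue = [73, 79, 13, 98, 41]
enqueue(89): queue = [73, 79, 13, 98, 41, 89]
enqueue(85): queue = [73, 79, 13, 98, 41, 89, 85]
enqueue(19): queue = [73, 79, 13, 98, 41, 89, 85, 19]
enqueue(78): queue = [73, 79, 13, 98, 41, 89, 85, 19, 78]
dequeue(): queue = [79, 13, 98, 41, 89, 85, 19, 78]
dequeue(): queue = [13, 98, 41, 89, 85, 19, 78]
dequeue(): queue = [98, 41, 89, 85, 19, 78]

Answer: 98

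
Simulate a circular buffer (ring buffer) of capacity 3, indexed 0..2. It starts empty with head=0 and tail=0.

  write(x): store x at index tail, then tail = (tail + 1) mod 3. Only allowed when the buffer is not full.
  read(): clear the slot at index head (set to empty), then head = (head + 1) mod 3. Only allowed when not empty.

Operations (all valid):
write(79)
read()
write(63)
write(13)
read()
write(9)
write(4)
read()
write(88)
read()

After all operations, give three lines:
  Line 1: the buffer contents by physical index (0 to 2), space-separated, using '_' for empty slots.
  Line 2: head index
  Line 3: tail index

write(79): buf=[79 _ _], head=0, tail=1, size=1
read(): buf=[_ _ _], head=1, tail=1, size=0
write(63): buf=[_ 63 _], head=1, tail=2, size=1
write(13): buf=[_ 63 13], head=1, tail=0, size=2
read(): buf=[_ _ 13], head=2, tail=0, size=1
write(9): buf=[9 _ 13], head=2, tail=1, size=2
write(4): buf=[9 4 13], head=2, tail=2, size=3
read(): buf=[9 4 _], head=0, tail=2, size=2
write(88): buf=[9 4 88], head=0, tail=0, size=3
read(): buf=[_ 4 88], head=1, tail=0, size=2

Answer: _ 4 88
1
0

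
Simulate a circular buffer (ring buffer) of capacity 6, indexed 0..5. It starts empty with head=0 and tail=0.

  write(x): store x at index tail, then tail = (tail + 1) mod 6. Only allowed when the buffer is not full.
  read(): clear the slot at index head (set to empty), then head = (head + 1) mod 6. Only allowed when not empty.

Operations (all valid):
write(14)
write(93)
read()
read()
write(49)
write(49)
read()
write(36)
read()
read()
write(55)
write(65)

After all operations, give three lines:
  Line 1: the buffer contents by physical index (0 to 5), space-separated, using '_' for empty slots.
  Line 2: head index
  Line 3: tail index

write(14): buf=[14 _ _ _ _ _], head=0, tail=1, size=1
write(93): buf=[14 93 _ _ _ _], head=0, tail=2, size=2
read(): buf=[_ 93 _ _ _ _], head=1, tail=2, size=1
read(): buf=[_ _ _ _ _ _], head=2, tail=2, size=0
write(49): buf=[_ _ 49 _ _ _], head=2, tail=3, size=1
write(49): buf=[_ _ 49 49 _ _], head=2, tail=4, size=2
read(): buf=[_ _ _ 49 _ _], head=3, tail=4, size=1
write(36): buf=[_ _ _ 49 36 _], head=3, tail=5, size=2
read(): buf=[_ _ _ _ 36 _], head=4, tail=5, size=1
read(): buf=[_ _ _ _ _ _], head=5, tail=5, size=0
write(55): buf=[_ _ _ _ _ 55], head=5, tail=0, size=1
write(65): buf=[65 _ _ _ _ 55], head=5, tail=1, size=2

Answer: 65 _ _ _ _ 55
5
1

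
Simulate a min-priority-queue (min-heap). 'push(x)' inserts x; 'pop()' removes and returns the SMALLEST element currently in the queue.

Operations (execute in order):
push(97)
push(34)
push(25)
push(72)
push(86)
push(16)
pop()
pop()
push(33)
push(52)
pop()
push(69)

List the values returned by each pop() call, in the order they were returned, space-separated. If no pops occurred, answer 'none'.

push(97): heap contents = [97]
push(34): heap contents = [34, 97]
push(25): heap contents = [25, 34, 97]
push(72): heap contents = [25, 34, 72, 97]
push(86): heap contents = [25, 34, 72, 86, 97]
push(16): heap contents = [16, 25, 34, 72, 86, 97]
pop() → 16: heap contents = [25, 34, 72, 86, 97]
pop() → 25: heap contents = [34, 72, 86, 97]
push(33): heap contents = [33, 34, 72, 86, 97]
push(52): heap contents = [33, 34, 52, 72, 86, 97]
pop() → 33: heap contents = [34, 52, 72, 86, 97]
push(69): heap contents = [34, 52, 69, 72, 86, 97]

Answer: 16 25 33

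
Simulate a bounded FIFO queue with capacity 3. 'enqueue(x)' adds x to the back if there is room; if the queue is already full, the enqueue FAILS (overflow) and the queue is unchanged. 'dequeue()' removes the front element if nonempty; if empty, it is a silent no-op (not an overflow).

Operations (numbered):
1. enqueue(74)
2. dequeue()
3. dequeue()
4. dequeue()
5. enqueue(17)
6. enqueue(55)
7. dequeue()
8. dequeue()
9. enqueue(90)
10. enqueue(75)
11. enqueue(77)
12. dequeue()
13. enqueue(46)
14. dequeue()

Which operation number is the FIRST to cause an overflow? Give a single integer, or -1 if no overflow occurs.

Answer: -1

Derivation:
1. enqueue(74): size=1
2. dequeue(): size=0
3. dequeue(): empty, no-op, size=0
4. dequeue(): empty, no-op, size=0
5. enqueue(17): size=1
6. enqueue(55): size=2
7. dequeue(): size=1
8. dequeue(): size=0
9. enqueue(90): size=1
10. enqueue(75): size=2
11. enqueue(77): size=3
12. dequeue(): size=2
13. enqueue(46): size=3
14. dequeue(): size=2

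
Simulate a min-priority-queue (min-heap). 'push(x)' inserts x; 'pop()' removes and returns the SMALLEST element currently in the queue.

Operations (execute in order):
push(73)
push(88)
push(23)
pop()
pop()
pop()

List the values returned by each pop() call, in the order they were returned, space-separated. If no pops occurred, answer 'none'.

Answer: 23 73 88

Derivation:
push(73): heap contents = [73]
push(88): heap contents = [73, 88]
push(23): heap contents = [23, 73, 88]
pop() → 23: heap contents = [73, 88]
pop() → 73: heap contents = [88]
pop() → 88: heap contents = []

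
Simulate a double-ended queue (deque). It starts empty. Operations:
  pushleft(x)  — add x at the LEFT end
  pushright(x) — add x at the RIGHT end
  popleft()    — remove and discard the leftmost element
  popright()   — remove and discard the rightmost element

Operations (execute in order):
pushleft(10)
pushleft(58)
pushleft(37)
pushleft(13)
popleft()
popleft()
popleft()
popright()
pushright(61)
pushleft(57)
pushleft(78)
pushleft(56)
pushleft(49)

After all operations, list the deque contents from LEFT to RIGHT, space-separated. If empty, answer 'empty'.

Answer: 49 56 78 57 61

Derivation:
pushleft(10): [10]
pushleft(58): [58, 10]
pushleft(37): [37, 58, 10]
pushleft(13): [13, 37, 58, 10]
popleft(): [37, 58, 10]
popleft(): [58, 10]
popleft(): [10]
popright(): []
pushright(61): [61]
pushleft(57): [57, 61]
pushleft(78): [78, 57, 61]
pushleft(56): [56, 78, 57, 61]
pushleft(49): [49, 56, 78, 57, 61]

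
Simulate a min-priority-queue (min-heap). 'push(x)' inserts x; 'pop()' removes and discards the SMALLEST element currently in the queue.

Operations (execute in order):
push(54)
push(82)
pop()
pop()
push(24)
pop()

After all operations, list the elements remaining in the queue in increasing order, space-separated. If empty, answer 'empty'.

Answer: empty

Derivation:
push(54): heap contents = [54]
push(82): heap contents = [54, 82]
pop() → 54: heap contents = [82]
pop() → 82: heap contents = []
push(24): heap contents = [24]
pop() → 24: heap contents = []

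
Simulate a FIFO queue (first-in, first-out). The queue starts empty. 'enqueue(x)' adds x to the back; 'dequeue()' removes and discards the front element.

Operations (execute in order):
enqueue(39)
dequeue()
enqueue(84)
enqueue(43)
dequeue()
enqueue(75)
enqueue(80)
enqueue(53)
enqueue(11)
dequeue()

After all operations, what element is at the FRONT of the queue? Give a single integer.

Answer: 75

Derivation:
enqueue(39): queue = [39]
dequeue(): queue = []
enqueue(84): queue = [84]
enqueue(43): queue = [84, 43]
dequeue(): queue = [43]
enqueue(75): queue = [43, 75]
enqueue(80): queue = [43, 75, 80]
enqueue(53): queue = [43, 75, 80, 53]
enqueue(11): queue = [43, 75, 80, 53, 11]
dequeue(): queue = [75, 80, 53, 11]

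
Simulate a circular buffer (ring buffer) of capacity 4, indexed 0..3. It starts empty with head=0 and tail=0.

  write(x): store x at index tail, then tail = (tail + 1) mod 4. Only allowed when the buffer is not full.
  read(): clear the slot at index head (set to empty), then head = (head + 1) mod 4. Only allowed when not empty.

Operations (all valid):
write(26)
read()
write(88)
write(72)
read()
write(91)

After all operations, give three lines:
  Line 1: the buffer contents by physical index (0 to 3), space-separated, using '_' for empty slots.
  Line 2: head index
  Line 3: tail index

Answer: _ _ 72 91
2
0

Derivation:
write(26): buf=[26 _ _ _], head=0, tail=1, size=1
read(): buf=[_ _ _ _], head=1, tail=1, size=0
write(88): buf=[_ 88 _ _], head=1, tail=2, size=1
write(72): buf=[_ 88 72 _], head=1, tail=3, size=2
read(): buf=[_ _ 72 _], head=2, tail=3, size=1
write(91): buf=[_ _ 72 91], head=2, tail=0, size=2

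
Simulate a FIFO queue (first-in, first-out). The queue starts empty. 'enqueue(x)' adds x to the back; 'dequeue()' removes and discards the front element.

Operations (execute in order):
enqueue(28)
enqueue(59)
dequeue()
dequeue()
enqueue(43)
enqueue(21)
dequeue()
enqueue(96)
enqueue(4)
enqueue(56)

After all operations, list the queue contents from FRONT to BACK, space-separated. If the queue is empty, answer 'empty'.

enqueue(28): [28]
enqueue(59): [28, 59]
dequeue(): [59]
dequeue(): []
enqueue(43): [43]
enqueue(21): [43, 21]
dequeue(): [21]
enqueue(96): [21, 96]
enqueue(4): [21, 96, 4]
enqueue(56): [21, 96, 4, 56]

Answer: 21 96 4 56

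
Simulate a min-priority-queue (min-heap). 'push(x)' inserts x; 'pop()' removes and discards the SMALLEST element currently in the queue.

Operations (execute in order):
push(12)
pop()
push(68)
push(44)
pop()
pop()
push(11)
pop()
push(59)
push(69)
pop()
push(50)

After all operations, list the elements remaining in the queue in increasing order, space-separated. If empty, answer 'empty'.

Answer: 50 69

Derivation:
push(12): heap contents = [12]
pop() → 12: heap contents = []
push(68): heap contents = [68]
push(44): heap contents = [44, 68]
pop() → 44: heap contents = [68]
pop() → 68: heap contents = []
push(11): heap contents = [11]
pop() → 11: heap contents = []
push(59): heap contents = [59]
push(69): heap contents = [59, 69]
pop() → 59: heap contents = [69]
push(50): heap contents = [50, 69]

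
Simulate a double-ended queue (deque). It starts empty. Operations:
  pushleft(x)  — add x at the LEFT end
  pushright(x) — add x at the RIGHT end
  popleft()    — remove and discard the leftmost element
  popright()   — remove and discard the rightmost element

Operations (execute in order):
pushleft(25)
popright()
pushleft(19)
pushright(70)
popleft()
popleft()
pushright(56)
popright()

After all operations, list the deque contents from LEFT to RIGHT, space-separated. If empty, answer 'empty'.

pushleft(25): [25]
popright(): []
pushleft(19): [19]
pushright(70): [19, 70]
popleft(): [70]
popleft(): []
pushright(56): [56]
popright(): []

Answer: empty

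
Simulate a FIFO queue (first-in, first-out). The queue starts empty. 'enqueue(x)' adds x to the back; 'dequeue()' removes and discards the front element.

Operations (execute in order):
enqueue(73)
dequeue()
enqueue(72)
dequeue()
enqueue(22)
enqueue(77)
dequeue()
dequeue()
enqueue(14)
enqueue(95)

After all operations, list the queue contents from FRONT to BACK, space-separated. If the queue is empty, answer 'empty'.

enqueue(73): [73]
dequeue(): []
enqueue(72): [72]
dequeue(): []
enqueue(22): [22]
enqueue(77): [22, 77]
dequeue(): [77]
dequeue(): []
enqueue(14): [14]
enqueue(95): [14, 95]

Answer: 14 95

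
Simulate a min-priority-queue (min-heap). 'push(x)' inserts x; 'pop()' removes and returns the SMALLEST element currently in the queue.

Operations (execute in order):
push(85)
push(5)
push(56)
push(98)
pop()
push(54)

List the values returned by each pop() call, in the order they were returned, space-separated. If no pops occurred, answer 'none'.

Answer: 5

Derivation:
push(85): heap contents = [85]
push(5): heap contents = [5, 85]
push(56): heap contents = [5, 56, 85]
push(98): heap contents = [5, 56, 85, 98]
pop() → 5: heap contents = [56, 85, 98]
push(54): heap contents = [54, 56, 85, 98]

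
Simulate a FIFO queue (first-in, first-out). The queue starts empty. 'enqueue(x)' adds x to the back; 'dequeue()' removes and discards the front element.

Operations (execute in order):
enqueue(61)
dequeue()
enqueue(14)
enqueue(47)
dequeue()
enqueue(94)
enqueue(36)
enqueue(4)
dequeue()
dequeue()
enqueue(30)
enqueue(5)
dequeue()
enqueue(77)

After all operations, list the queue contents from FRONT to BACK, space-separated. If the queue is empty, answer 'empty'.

enqueue(61): [61]
dequeue(): []
enqueue(14): [14]
enqueue(47): [14, 47]
dequeue(): [47]
enqueue(94): [47, 94]
enqueue(36): [47, 94, 36]
enqueue(4): [47, 94, 36, 4]
dequeue(): [94, 36, 4]
dequeue(): [36, 4]
enqueue(30): [36, 4, 30]
enqueue(5): [36, 4, 30, 5]
dequeue(): [4, 30, 5]
enqueue(77): [4, 30, 5, 77]

Answer: 4 30 5 77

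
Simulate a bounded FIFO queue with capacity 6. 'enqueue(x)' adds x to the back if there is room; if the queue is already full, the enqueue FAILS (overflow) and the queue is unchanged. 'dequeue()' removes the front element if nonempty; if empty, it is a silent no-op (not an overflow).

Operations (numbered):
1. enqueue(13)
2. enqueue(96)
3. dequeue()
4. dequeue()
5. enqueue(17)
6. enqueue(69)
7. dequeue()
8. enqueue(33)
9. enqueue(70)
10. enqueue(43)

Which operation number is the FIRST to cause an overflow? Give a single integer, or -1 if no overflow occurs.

1. enqueue(13): size=1
2. enqueue(96): size=2
3. dequeue(): size=1
4. dequeue(): size=0
5. enqueue(17): size=1
6. enqueue(69): size=2
7. dequeue(): size=1
8. enqueue(33): size=2
9. enqueue(70): size=3
10. enqueue(43): size=4

Answer: -1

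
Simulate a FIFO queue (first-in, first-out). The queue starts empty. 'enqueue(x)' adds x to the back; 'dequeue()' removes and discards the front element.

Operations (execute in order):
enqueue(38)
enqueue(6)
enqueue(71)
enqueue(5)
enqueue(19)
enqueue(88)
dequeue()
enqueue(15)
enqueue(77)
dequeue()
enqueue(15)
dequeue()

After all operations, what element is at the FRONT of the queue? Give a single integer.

Answer: 5

Derivation:
enqueue(38): queue = [38]
enqueue(6): queue = [38, 6]
enqueue(71): queue = [38, 6, 71]
enqueue(5): queue = [38, 6, 71, 5]
enqueue(19): queue = [38, 6, 71, 5, 19]
enqueue(88): queue = [38, 6, 71, 5, 19, 88]
dequeue(): queue = [6, 71, 5, 19, 88]
enqueue(15): queue = [6, 71, 5, 19, 88, 15]
enqueue(77): queue = [6, 71, 5, 19, 88, 15, 77]
dequeue(): queue = [71, 5, 19, 88, 15, 77]
enqueue(15): queue = [71, 5, 19, 88, 15, 77, 15]
dequeue(): queue = [5, 19, 88, 15, 77, 15]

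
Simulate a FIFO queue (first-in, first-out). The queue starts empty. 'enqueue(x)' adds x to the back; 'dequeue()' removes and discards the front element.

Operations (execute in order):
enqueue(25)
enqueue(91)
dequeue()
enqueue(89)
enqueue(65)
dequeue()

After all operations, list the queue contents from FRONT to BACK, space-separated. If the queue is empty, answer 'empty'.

Answer: 89 65

Derivation:
enqueue(25): [25]
enqueue(91): [25, 91]
dequeue(): [91]
enqueue(89): [91, 89]
enqueue(65): [91, 89, 65]
dequeue(): [89, 65]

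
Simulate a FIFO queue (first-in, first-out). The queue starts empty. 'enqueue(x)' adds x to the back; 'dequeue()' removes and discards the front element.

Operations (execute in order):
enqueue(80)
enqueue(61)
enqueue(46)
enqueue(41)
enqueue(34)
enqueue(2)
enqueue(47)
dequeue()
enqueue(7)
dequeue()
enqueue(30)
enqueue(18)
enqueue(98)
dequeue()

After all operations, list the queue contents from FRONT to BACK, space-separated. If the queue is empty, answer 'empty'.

enqueue(80): [80]
enqueue(61): [80, 61]
enqueue(46): [80, 61, 46]
enqueue(41): [80, 61, 46, 41]
enqueue(34): [80, 61, 46, 41, 34]
enqueue(2): [80, 61, 46, 41, 34, 2]
enqueue(47): [80, 61, 46, 41, 34, 2, 47]
dequeue(): [61, 46, 41, 34, 2, 47]
enqueue(7): [61, 46, 41, 34, 2, 47, 7]
dequeue(): [46, 41, 34, 2, 47, 7]
enqueue(30): [46, 41, 34, 2, 47, 7, 30]
enqueue(18): [46, 41, 34, 2, 47, 7, 30, 18]
enqueue(98): [46, 41, 34, 2, 47, 7, 30, 18, 98]
dequeue(): [41, 34, 2, 47, 7, 30, 18, 98]

Answer: 41 34 2 47 7 30 18 98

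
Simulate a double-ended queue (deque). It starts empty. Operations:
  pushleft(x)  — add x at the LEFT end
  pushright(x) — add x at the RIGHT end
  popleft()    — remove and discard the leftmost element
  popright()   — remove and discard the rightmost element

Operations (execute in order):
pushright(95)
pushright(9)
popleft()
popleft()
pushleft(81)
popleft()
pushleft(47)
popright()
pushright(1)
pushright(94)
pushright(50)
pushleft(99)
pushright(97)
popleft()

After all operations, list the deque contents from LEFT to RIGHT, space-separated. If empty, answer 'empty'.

pushright(95): [95]
pushright(9): [95, 9]
popleft(): [9]
popleft(): []
pushleft(81): [81]
popleft(): []
pushleft(47): [47]
popright(): []
pushright(1): [1]
pushright(94): [1, 94]
pushright(50): [1, 94, 50]
pushleft(99): [99, 1, 94, 50]
pushright(97): [99, 1, 94, 50, 97]
popleft(): [1, 94, 50, 97]

Answer: 1 94 50 97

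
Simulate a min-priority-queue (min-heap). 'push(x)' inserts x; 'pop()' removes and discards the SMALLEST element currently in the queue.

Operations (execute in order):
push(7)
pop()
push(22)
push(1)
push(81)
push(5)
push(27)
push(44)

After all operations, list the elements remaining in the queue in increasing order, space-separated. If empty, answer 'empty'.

Answer: 1 5 22 27 44 81

Derivation:
push(7): heap contents = [7]
pop() → 7: heap contents = []
push(22): heap contents = [22]
push(1): heap contents = [1, 22]
push(81): heap contents = [1, 22, 81]
push(5): heap contents = [1, 5, 22, 81]
push(27): heap contents = [1, 5, 22, 27, 81]
push(44): heap contents = [1, 5, 22, 27, 44, 81]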